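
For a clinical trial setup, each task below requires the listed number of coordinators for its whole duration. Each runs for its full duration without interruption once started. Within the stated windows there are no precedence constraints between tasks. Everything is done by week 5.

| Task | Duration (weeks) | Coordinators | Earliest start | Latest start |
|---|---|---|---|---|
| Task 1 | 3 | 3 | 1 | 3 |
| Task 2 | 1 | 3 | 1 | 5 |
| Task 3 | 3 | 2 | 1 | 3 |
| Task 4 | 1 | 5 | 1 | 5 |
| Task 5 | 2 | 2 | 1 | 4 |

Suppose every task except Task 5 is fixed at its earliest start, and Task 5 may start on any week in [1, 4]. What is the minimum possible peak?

13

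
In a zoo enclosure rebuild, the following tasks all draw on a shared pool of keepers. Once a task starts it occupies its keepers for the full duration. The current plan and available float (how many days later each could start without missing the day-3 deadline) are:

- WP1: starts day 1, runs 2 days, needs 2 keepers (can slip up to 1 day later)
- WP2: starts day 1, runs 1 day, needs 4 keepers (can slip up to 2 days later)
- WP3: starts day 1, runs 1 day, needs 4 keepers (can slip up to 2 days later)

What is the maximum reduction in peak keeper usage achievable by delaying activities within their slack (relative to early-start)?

4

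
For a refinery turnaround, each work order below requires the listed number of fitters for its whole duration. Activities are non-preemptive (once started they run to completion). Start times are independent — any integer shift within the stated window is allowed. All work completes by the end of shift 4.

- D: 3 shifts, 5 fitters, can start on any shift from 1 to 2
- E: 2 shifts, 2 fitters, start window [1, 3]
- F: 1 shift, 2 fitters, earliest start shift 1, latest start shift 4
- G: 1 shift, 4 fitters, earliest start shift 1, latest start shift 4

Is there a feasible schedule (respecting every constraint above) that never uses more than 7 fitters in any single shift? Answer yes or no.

Schedule D@1, E@1, F@3, G@4: s1:7  s2:7  s3:7  s4:4 — peak 7 ≤ 7.

yes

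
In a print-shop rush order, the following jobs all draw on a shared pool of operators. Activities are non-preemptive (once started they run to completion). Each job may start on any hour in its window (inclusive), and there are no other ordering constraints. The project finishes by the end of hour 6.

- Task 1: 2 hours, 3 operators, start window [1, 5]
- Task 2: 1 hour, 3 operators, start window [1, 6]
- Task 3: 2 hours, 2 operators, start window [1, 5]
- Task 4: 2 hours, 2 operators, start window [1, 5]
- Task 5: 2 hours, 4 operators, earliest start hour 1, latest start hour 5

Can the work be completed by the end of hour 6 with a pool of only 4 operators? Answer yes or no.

no

Total operator-hours = 25; over 6 hours the average is 25/6 > 4, so some hour must exceed 4.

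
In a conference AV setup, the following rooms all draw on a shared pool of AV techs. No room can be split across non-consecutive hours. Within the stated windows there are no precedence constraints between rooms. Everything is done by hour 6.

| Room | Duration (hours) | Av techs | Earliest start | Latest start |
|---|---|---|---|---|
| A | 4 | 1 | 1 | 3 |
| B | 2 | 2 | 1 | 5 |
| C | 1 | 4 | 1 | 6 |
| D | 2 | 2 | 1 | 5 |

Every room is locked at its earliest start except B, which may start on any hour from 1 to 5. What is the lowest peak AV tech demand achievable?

7

B@1: h1:9  h2:5  h3:1  h4:1  h5:0  h6:0 → peak 9
B@2: h1:7  h2:5  h3:3  h4:1  h5:0  h6:0 → peak 7
B@3: h1:7  h2:3  h3:3  h4:3  h5:0  h6:0 → peak 7
B@4: h1:7  h2:3  h3:1  h4:3  h5:2  h6:0 → peak 7
B@5: h1:7  h2:3  h3:1  h4:1  h5:2  h6:2 → peak 7
Best is B@2, peak 7.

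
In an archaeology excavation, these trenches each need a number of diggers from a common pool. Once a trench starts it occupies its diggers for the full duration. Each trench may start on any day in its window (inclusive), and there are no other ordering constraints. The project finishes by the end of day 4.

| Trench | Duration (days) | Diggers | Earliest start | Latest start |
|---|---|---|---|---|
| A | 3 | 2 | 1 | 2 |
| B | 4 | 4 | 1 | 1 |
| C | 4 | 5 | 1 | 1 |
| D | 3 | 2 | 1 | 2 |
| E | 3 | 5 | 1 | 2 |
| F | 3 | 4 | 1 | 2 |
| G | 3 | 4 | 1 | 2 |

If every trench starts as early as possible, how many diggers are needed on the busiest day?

26

Early-start schedule: A@1, B@1, C@1, D@1, E@1, F@1, G@1.
Load per day: day 1: 26, day 2: 26, day 3: 26, day 4: 9.
Peak is 26.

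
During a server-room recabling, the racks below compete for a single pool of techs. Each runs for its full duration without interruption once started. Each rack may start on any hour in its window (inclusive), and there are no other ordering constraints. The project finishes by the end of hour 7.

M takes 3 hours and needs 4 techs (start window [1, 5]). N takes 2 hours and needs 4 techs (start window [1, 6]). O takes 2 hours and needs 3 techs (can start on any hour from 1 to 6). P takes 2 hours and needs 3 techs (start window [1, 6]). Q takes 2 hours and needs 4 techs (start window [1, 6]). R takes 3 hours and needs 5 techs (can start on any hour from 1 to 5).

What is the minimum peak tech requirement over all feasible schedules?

Early-start (M@1, N@1, O@1, P@1, Q@1, R@1) gives peak 23: h1:23  h2:23  h3:9  h4:0  h5:0  h6:0  h7:0.
Shift O→4, P→6, Q→3, R→5.
Schedule M@1, N@1, O@4, P@6, Q@3, R@5: h1:8  h2:8  h3:8  h4:7  h5:8  h6:8  h7:8 — peak 8.
Total tech-hours = 55 over 7 hours ⇒ peak ≥ ⌈55/7⌉ = 8, so 8 is optimal.

8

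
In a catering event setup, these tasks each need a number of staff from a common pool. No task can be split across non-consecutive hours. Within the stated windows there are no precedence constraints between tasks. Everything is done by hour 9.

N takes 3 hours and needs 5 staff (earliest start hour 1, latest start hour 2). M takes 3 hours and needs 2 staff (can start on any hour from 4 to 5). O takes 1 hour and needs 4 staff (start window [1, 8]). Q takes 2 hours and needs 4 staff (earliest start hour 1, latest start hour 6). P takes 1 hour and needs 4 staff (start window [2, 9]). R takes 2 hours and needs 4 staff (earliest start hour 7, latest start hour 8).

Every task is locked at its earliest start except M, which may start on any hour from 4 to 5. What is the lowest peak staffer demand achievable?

M@4: h1:13  h2:13  h3:5  h4:2  h5:2  h6:2  h7:4  h8:4  h9:0 → peak 13
M@5: h1:13  h2:13  h3:5  h4:0  h5:2  h6:2  h7:6  h8:4  h9:0 → peak 13
Best is M@4, peak 13.

13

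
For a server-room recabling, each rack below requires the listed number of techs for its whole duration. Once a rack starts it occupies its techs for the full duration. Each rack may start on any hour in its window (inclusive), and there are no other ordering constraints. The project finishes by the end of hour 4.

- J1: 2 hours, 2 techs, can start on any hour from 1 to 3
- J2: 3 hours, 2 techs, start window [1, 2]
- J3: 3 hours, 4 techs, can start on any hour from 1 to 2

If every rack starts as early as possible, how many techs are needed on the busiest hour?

8

Early-start schedule: J1@1, J2@1, J3@1.
Load per hour: hour 1: 8, hour 2: 8, hour 3: 6, hour 4: 0.
Peak is 8.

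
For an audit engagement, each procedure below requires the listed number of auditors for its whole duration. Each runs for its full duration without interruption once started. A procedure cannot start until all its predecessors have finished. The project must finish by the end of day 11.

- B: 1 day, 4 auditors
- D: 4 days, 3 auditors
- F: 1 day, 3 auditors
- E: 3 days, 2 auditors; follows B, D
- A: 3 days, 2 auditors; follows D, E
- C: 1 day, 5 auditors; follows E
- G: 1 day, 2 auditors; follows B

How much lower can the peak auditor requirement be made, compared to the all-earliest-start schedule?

Early-start peak: d1:10  d2:5  d3:3  d4:3  d5:2  d6:2  d7:2  d8:7  d9:2  d10:2  d11:0 ⇒ 10.
Leveled (B@1, D@1, F@2, E@5, A@8, C@8, G@3): d1:7  d2:6  d3:5  d4:3  d5:2  d6:2  d7:2  d8:7  d9:2  d10:2  d11:0 ⇒ 7.
Reduction 10 − 7 = 3.

3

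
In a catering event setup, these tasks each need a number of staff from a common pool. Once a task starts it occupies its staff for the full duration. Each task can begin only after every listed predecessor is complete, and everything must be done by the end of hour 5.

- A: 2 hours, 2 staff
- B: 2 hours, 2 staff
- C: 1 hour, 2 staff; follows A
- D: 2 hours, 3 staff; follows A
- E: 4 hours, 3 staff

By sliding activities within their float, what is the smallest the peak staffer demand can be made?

Early-start (A@1, B@1, C@3, D@3, E@1) gives peak 8: h1:7  h2:7  h3:8  h4:6  h5:0.
Shift D→4.
Schedule A@1, B@1, C@3, D@4, E@1: h1:7  h2:7  h3:5  h4:6  h5:3 — peak 7.

7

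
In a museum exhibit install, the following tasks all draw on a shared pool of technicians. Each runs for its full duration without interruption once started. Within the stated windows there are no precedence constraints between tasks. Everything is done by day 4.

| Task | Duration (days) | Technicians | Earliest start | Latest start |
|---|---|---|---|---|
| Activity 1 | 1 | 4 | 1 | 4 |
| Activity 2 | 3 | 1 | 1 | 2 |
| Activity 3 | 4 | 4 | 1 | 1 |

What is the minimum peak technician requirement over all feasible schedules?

8

Early-start (Activity 1@1, Activity 2@1, Activity 3@1) gives peak 9: d1:9  d2:5  d3:5  d4:4.
Shift Activity 2→2.
Schedule Activity 1@1, Activity 2@2, Activity 3@1: d1:8  d2:5  d3:5  d4:5 — peak 8.
No arrangement of the 8 feasible schedules does better.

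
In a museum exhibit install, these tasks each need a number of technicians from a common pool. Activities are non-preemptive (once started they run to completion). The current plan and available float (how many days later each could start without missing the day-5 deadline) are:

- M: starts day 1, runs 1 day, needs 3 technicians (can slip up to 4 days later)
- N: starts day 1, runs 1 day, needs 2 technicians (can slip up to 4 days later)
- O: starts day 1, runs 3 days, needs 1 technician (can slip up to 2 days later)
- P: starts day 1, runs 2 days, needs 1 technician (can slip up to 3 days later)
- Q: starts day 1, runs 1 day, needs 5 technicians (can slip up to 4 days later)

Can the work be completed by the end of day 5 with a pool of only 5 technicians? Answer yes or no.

Schedule M@1, N@1, O@2, P@2, Q@5: d1:5  d2:2  d3:2  d4:1  d5:5 — peak 5 ≤ 5.

yes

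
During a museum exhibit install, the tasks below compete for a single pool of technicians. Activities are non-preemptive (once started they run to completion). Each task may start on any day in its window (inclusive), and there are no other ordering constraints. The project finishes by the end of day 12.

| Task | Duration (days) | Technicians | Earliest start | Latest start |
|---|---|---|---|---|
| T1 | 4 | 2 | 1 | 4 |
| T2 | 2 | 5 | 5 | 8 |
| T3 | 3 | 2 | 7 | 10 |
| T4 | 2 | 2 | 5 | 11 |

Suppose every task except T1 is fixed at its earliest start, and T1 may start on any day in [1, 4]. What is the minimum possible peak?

T1@1: d1:2  d2:2  d3:2  d4:2  d5:7  d6:7  d7:2  d8:2  d9:2  d10:0  d11:0  d12:0 → peak 7
T1@2: d1:0  d2:2  d3:2  d4:2  d5:9  d6:7  d7:2  d8:2  d9:2  d10:0  d11:0  d12:0 → peak 9
T1@3: d1:0  d2:0  d3:2  d4:2  d5:9  d6:9  d7:2  d8:2  d9:2  d10:0  d11:0  d12:0 → peak 9
T1@4: d1:0  d2:0  d3:0  d4:2  d5:9  d6:9  d7:4  d8:2  d9:2  d10:0  d11:0  d12:0 → peak 9
Best is T1@1, peak 7.

7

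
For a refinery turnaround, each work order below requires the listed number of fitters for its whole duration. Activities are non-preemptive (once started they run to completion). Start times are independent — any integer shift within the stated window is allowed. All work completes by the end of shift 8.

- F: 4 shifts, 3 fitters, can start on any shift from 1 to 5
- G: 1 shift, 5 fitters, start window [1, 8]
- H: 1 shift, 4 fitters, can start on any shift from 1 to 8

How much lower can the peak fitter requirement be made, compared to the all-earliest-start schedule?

Early-start peak: s1:12  s2:3  s3:3  s4:3  s5:0  s6:0  s7:0  s8:0 ⇒ 12.
Leveled (F@1, G@5, H@6): s1:3  s2:3  s3:3  s4:3  s5:5  s6:4  s7:0  s8:0 ⇒ 5.
Reduction 12 − 5 = 7.

7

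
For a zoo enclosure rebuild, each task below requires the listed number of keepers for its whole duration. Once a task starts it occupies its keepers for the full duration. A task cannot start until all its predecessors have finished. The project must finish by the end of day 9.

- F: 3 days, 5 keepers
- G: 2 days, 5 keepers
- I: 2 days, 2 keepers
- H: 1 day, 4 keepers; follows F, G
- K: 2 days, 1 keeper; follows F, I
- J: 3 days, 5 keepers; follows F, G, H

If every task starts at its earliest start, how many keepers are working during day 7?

At early start, day 7 has: J.
Demand: 5 = 5.

5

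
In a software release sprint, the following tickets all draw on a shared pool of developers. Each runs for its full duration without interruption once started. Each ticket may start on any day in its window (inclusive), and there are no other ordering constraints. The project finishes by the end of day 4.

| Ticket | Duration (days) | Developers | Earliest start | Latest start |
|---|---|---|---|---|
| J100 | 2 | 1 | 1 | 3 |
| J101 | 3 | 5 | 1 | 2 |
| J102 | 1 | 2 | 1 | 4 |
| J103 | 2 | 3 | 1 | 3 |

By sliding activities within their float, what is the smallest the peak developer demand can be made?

Early-start (J100@1, J101@1, J102@1, J103@1) gives peak 11: d1:11  d2:9  d3:5  d4:0.
Shift J103→3.
Schedule J100@1, J101@1, J102@1, J103@3: d1:8  d2:6  d3:8  d4:3 — peak 8.

8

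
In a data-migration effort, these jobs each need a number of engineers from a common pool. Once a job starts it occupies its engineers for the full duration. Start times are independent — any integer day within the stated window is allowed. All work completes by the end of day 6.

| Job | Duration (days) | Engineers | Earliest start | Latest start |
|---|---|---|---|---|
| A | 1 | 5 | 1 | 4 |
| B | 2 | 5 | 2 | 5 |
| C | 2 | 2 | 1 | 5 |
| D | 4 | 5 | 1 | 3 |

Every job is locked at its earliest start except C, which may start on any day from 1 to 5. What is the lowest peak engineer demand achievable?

10

C@1: d1:12  d2:12  d3:10  d4:5  d5:0  d6:0 → peak 12
C@2: d1:10  d2:12  d3:12  d4:5  d5:0  d6:0 → peak 12
C@3: d1:10  d2:10  d3:12  d4:7  d5:0  d6:0 → peak 12
C@4: d1:10  d2:10  d3:10  d4:7  d5:2  d6:0 → peak 10
C@5: d1:10  d2:10  d3:10  d4:5  d5:2  d6:2 → peak 10
Best is C@4, peak 10.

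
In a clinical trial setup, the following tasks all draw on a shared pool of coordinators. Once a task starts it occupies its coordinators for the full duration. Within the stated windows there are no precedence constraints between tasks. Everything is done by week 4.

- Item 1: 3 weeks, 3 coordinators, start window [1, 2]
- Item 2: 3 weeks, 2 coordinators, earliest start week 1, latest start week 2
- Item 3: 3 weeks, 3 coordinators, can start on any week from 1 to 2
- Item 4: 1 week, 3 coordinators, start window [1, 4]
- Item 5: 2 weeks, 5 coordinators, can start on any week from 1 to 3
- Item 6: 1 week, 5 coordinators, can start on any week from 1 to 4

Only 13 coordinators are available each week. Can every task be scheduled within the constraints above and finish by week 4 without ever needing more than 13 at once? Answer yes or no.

Schedule Item 1@1, Item 2@1, Item 3@1, Item 4@1, Item 5@2, Item 6@4: w1:11  w2:13  w3:13  w4:5 — peak 13 ≤ 13.

yes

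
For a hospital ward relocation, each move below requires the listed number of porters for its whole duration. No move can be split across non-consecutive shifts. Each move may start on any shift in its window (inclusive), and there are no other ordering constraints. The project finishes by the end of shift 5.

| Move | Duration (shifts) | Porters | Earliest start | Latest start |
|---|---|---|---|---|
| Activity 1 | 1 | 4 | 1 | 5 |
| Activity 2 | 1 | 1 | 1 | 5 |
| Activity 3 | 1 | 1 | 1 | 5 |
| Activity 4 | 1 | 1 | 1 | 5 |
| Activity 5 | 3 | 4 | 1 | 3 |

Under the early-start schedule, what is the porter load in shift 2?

4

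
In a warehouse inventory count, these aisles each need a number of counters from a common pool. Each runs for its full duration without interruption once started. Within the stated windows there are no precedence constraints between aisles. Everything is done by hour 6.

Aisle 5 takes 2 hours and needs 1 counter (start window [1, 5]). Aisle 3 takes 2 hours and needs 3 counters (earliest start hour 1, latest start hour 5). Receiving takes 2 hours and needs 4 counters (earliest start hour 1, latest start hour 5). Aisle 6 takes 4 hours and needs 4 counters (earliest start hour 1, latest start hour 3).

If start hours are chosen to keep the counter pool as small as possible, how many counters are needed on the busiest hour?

Early-start (Aisle 5@1, Aisle 3@1, Receiving@1, Aisle 6@1) gives peak 12: h1:12  h2:12  h3:4  h4:4  h5:0  h6:0.
Shift Aisle 3→3, Aisle 6→3.
Schedule Aisle 5@1, Aisle 3@3, Receiving@1, Aisle 6@3: h1:5  h2:5  h3:7  h4:7  h5:4  h6:4 — peak 7.

7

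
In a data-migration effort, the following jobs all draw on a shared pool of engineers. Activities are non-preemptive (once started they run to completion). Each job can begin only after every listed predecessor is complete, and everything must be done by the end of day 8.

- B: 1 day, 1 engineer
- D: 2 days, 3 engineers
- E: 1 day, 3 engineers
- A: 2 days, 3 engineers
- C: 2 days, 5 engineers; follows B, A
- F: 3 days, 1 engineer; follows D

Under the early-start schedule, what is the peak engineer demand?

10

Early-start schedule: B@1, D@1, E@1, A@1, C@3, F@3.
Load per day: day 1: 10, day 2: 6, day 3: 6, day 4: 6, day 5: 1, day 6: 0, day 7: 0, day 8: 0.
Peak is 10.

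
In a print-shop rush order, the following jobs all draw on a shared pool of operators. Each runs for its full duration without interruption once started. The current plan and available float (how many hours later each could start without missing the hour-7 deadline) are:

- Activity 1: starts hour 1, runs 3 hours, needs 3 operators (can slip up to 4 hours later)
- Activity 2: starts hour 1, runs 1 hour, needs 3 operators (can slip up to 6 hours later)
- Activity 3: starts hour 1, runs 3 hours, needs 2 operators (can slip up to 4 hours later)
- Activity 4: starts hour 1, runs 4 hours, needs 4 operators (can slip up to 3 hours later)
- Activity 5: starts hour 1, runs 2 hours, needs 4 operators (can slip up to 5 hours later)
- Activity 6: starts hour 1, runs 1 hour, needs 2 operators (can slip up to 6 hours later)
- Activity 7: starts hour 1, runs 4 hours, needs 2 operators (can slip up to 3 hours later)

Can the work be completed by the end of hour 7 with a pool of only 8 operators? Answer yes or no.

Schedule Activity 1@1, Activity 2@1, Activity 3@1, Activity 4@4, Activity 5@6, Activity 6@4, Activity 7@2: h1:8  h2:7  h3:7  h4:8  h5:6  h6:8  h7:8 — peak 8 ≤ 8.

yes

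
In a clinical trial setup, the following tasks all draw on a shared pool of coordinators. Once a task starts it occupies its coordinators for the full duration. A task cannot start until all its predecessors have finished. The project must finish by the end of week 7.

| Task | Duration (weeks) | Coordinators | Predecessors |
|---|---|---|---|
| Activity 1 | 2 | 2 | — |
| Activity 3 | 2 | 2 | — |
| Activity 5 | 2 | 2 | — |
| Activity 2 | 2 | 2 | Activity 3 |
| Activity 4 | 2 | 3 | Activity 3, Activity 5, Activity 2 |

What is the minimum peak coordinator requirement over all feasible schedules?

4

Early-start (Activity 1@1, Activity 3@1, Activity 5@1, Activity 2@3, Activity 4@5) gives peak 6: w1:6  w2:6  w3:2  w4:2  w5:3  w6:3  w7:0.
Shift Activity 5→3.
Schedule Activity 1@1, Activity 3@1, Activity 5@3, Activity 2@3, Activity 4@5: w1:4  w2:4  w3:4  w4:4  w5:3  w6:3  w7:0 — peak 4.
Total coordinator-weeks = 22 over 7 weeks ⇒ peak ≥ ⌈22/7⌉ = 4, so 4 is optimal.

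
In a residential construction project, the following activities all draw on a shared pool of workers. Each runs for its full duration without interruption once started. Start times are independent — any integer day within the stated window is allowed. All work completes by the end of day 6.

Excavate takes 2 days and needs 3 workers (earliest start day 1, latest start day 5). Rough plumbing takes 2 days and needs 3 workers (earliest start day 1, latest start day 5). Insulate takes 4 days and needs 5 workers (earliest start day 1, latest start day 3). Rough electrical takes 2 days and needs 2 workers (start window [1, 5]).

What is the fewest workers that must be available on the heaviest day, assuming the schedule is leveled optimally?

7

Early-start (Excavate@1, Rough plumbing@1, Insulate@1, Rough electrical@1) gives peak 13: d1:13  d2:13  d3:5  d4:5  d5:0  d6:0.
Shift Insulate→3, Rough electrical→3.
Schedule Excavate@1, Rough plumbing@1, Insulate@3, Rough electrical@3: d1:6  d2:6  d3:7  d4:7  d5:5  d6:5 — peak 7.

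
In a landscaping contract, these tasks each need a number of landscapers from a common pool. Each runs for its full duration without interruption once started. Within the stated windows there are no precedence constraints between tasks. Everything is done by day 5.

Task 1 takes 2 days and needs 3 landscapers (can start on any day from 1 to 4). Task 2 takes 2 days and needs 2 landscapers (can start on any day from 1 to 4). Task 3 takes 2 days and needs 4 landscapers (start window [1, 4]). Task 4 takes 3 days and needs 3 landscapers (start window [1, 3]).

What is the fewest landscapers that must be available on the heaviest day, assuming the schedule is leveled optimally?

Early-start (Task 1@1, Task 2@1, Task 3@1, Task 4@1) gives peak 12: d1:12  d2:12  d3:3  d4:0  d5:0.
Shift Task 2→3, Task 3→4.
Schedule Task 1@1, Task 2@3, Task 3@4, Task 4@1: d1:6  d2:6  d3:5  d4:6  d5:4 — peak 6.
Total landscaper-days = 27 over 5 days ⇒ peak ≥ ⌈27/5⌉ = 6, so 6 is optimal.

6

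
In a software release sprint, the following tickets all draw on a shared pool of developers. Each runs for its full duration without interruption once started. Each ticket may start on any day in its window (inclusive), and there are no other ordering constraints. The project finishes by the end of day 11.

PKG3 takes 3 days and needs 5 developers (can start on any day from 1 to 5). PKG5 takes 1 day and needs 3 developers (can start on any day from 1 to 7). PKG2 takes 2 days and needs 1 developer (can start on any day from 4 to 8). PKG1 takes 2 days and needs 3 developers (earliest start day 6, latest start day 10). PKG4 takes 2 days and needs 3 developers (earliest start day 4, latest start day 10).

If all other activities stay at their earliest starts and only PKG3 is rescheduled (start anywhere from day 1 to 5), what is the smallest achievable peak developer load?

8

PKG3@1: d1:8  d2:5  d3:5  d4:4  d5:4  d6:3  d7:3  d8:0  d9:0  d10:0  d11:0 → peak 8
PKG3@2: d1:3  d2:5  d3:5  d4:9  d5:4  d6:3  d7:3  d8:0  d9:0  d10:0  d11:0 → peak 9
PKG3@3: d1:3  d2:0  d3:5  d4:9  d5:9  d6:3  d7:3  d8:0  d9:0  d10:0  d11:0 → peak 9
PKG3@4: d1:3  d2:0  d3:0  d4:9  d5:9  d6:8  d7:3  d8:0  d9:0  d10:0  d11:0 → peak 9
PKG3@5: d1:3  d2:0  d3:0  d4:4  d5:9  d6:8  d7:8  d8:0  d9:0  d10:0  d11:0 → peak 9
Best is PKG3@1, peak 8.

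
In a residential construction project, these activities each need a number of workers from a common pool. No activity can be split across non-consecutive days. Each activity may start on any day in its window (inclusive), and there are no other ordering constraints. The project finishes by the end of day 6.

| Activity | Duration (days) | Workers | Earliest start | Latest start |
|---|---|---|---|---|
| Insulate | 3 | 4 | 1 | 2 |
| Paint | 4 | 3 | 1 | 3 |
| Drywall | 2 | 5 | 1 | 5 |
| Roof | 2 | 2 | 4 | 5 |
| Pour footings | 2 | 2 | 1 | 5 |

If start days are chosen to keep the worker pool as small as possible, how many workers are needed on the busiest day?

9

Early-start (Insulate@1, Paint@1, Drywall@1, Roof@4, Pour footings@1) gives peak 14: d1:14  d2:14  d3:7  d4:5  d5:2  d6:0.
Shift Drywall→4, Roof→5.
Schedule Insulate@1, Paint@1, Drywall@4, Roof@5, Pour footings@1: d1:9  d2:9  d3:7  d4:8  d5:7  d6:2 — peak 9.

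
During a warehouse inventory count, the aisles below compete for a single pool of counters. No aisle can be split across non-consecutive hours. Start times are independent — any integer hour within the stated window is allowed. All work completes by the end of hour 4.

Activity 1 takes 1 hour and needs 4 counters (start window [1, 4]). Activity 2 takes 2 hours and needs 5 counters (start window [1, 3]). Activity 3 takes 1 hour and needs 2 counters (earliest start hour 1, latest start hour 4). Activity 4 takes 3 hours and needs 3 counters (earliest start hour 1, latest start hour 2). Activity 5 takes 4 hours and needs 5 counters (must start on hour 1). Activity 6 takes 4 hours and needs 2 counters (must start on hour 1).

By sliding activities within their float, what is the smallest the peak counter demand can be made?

Early-start (Activity 1@1, Activity 2@1, Activity 3@1, Activity 4@1, Activity 5@1, Activity 6@1) gives peak 21: h1:21  h2:15  h3:10  h4:7.
Shift Activity 2→2, Activity 4→2.
Schedule Activity 1@1, Activity 2@2, Activity 3@1, Activity 4@2, Activity 5@1, Activity 6@1: h1:13  h2:15  h3:15  h4:10 — peak 15.

15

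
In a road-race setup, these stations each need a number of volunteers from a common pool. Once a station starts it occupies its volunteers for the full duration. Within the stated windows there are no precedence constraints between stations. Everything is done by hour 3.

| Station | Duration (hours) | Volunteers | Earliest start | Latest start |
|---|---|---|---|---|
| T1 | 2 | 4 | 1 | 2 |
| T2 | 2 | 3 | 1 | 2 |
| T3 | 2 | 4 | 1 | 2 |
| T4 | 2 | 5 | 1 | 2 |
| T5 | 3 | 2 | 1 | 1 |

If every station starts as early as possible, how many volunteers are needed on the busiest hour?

Early-start schedule: T1@1, T2@1, T3@1, T4@1, T5@1.
Load per hour: hour 1: 18, hour 2: 18, hour 3: 2.
Peak is 18.

18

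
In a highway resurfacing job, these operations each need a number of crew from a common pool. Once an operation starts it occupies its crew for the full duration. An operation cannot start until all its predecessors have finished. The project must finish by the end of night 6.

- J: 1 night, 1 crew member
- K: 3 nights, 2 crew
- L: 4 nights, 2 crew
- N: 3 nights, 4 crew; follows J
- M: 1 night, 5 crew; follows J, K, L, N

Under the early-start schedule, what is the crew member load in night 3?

8

At early start, night 3 has: K, L, N.
Demand: 2 + 2 + 4 = 8.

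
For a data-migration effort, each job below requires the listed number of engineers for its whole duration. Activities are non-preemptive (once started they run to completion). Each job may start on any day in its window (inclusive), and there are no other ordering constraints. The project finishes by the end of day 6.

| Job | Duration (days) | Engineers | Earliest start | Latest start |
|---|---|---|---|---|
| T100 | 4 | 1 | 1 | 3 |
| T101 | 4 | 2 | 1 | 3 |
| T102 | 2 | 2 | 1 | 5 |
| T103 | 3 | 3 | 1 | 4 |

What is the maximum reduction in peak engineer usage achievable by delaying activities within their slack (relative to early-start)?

2

Early-start peak: d1:8  d2:8  d3:6  d4:3  d5:0  d6:0 ⇒ 8.
Leveled (T100@1, T101@1, T102@1, T103@3): d1:5  d2:5  d3:6  d4:6  d5:3  d6:0 ⇒ 6.
Reduction 8 − 6 = 2.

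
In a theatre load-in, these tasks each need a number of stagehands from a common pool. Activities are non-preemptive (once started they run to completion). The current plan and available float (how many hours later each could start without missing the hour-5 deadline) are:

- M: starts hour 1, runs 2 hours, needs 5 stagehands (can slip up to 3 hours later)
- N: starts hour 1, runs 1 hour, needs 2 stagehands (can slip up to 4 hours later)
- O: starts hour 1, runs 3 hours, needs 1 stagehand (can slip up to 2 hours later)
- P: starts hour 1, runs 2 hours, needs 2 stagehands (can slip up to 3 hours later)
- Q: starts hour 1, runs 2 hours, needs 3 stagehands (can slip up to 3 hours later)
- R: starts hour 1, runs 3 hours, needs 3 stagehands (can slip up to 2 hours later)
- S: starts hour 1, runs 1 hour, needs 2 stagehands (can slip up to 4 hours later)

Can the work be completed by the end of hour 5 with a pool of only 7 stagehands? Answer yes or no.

no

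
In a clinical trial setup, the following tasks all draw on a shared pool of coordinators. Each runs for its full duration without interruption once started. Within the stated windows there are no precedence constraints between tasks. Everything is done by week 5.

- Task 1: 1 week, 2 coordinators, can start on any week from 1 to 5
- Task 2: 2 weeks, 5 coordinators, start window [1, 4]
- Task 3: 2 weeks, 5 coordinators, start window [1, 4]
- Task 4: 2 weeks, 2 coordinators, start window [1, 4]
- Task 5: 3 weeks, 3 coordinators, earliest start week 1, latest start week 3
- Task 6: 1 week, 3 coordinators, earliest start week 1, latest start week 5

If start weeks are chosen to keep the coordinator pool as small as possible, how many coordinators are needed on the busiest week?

Early-start (Task 1@1, Task 2@1, Task 3@1, Task 4@1, Task 5@1, Task 6@1) gives peak 20: w1:20  w2:15  w3:3  w4:0  w5:0.
Shift Task 3→4, Task 4→2, Task 5→3, Task 6→3.
Schedule Task 1@1, Task 2@1, Task 3@4, Task 4@2, Task 5@3, Task 6@3: w1:7  w2:7  w3:8  w4:8  w5:8 — peak 8.
Total coordinator-weeks = 38 over 5 weeks ⇒ peak ≥ ⌈38/5⌉ = 8, so 8 is optimal.

8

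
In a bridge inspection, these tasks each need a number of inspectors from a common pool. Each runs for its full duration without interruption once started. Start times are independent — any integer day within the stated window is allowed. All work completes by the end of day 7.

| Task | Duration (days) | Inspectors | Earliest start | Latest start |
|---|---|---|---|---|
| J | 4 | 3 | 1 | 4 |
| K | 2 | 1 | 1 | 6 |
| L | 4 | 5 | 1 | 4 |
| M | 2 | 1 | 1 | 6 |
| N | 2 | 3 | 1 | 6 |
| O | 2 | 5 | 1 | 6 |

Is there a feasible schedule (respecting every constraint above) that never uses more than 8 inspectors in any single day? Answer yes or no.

The minimum achievable peak is 9; 8 < 9, so no feasible schedule stays within the cap.

no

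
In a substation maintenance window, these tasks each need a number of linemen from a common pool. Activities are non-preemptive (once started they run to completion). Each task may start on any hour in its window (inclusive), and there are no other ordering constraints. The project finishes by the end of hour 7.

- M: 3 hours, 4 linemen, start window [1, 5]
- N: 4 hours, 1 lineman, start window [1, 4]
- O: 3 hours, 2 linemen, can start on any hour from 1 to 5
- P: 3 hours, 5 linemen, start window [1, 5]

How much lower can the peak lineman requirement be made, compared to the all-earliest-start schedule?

6

Early-start peak: h1:12  h2:12  h3:12  h4:1  h5:0  h6:0  h7:0 ⇒ 12.
Leveled (M@1, N@4, O@1, P@4): h1:6  h2:6  h3:6  h4:6  h5:6  h6:6  h7:1 ⇒ 6.
Reduction 12 − 6 = 6.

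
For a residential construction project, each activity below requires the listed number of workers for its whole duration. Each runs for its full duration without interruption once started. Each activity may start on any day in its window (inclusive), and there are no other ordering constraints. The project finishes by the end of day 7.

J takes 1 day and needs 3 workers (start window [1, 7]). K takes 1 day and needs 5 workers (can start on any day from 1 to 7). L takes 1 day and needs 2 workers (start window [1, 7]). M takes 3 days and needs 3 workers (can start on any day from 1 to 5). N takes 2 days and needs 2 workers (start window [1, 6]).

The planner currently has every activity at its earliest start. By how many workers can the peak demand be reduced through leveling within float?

10

Early-start peak: d1:15  d2:5  d3:3  d4:0  d5:0  d6:0  d7:0 ⇒ 15.
Leveled (J@1, K@2, L@1, M@3, N@3): d1:5  d2:5  d3:5  d4:5  d5:3  d6:0  d7:0 ⇒ 5.
Reduction 15 − 5 = 10.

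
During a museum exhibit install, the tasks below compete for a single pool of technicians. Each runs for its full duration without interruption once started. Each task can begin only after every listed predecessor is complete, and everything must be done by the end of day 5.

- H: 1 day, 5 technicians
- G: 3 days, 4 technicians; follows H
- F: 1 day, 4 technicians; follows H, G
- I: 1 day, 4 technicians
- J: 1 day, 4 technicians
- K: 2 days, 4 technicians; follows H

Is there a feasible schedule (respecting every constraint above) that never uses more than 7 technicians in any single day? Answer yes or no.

no

Total technician-days = 37; over 5 days the average is 37/5 > 7, so some day must exceed 7.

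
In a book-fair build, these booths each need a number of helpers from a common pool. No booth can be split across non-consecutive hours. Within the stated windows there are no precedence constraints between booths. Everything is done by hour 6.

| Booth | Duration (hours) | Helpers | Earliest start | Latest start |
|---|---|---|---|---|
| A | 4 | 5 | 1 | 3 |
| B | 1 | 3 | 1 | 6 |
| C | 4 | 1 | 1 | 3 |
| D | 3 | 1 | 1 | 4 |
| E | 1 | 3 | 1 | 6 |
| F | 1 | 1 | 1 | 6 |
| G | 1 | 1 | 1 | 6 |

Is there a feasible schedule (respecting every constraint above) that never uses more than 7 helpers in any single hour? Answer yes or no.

yes

Schedule A@1, B@5, C@1, D@1, E@5, F@4, G@5: h1:7  h2:7  h3:7  h4:7  h5:7  h6:0 — peak 7 ≤ 7.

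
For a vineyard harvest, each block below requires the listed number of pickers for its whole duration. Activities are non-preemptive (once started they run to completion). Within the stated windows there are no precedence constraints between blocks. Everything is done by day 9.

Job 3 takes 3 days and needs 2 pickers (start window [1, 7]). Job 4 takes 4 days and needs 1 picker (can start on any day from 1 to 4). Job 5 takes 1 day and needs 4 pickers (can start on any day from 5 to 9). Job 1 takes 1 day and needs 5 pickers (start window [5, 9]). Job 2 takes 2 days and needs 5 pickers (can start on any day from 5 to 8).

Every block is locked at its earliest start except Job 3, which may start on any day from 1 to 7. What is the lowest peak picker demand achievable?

Job 3@1: d1:3  d2:3  d3:3  d4:1  d5:14  d6:5  d7:0  d8:0  d9:0 → peak 14
Job 3@2: d1:1  d2:3  d3:3  d4:3  d5:14  d6:5  d7:0  d8:0  d9:0 → peak 14
Job 3@3: d1:1  d2:1  d3:3  d4:3  d5:16  d6:5  d7:0  d8:0  d9:0 → peak 16
Job 3@4: d1:1  d2:1  d3:1  d4:3  d5:16  d6:7  d7:0  d8:0  d9:0 → peak 16
Job 3@5: d1:1  d2:1  d3:1  d4:1  d5:16  d6:7  d7:2  d8:0  d9:0 → peak 16
Job 3@6: d1:1  d2:1  d3:1  d4:1  d5:14  d6:7  d7:2  d8:2  d9:0 → peak 14
Job 3@7: d1:1  d2:1  d3:1  d4:1  d5:14  d6:5  d7:2  d8:2  d9:2 → peak 14
Best is Job 3@1, peak 14.

14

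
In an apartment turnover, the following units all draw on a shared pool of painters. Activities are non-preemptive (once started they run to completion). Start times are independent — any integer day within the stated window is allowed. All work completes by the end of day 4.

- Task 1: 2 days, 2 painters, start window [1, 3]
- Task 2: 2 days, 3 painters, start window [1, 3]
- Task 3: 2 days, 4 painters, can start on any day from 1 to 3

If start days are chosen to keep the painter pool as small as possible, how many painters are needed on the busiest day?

5

Early-start (Task 1@1, Task 2@1, Task 3@1) gives peak 9: d1:9  d2:9  d3:0  d4:0.
Shift Task 3→3.
Schedule Task 1@1, Task 2@1, Task 3@3: d1:5  d2:5  d3:4  d4:4 — peak 5.
Total painter-days = 18 over 4 days ⇒ peak ≥ ⌈18/4⌉ = 5, so 5 is optimal.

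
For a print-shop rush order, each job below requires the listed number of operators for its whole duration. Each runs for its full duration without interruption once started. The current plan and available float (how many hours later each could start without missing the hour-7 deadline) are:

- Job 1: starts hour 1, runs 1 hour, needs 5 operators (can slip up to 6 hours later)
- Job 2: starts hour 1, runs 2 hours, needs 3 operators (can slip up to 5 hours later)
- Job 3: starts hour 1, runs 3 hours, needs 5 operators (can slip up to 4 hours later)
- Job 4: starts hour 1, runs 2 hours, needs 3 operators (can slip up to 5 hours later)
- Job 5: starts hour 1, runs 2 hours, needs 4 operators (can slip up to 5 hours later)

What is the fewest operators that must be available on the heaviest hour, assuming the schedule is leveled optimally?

Early-start (Job 1@1, Job 2@1, Job 3@1, Job 4@1, Job 5@1) gives peak 20: h1:20  h2:15  h3:5  h4:0  h5:0  h6:0  h7:0.
Shift Job 3→2, Job 4→3, Job 5→5.
Schedule Job 1@1, Job 2@1, Job 3@2, Job 4@3, Job 5@5: h1:8  h2:8  h3:8  h4:8  h5:4  h6:4  h7:0 — peak 8.

8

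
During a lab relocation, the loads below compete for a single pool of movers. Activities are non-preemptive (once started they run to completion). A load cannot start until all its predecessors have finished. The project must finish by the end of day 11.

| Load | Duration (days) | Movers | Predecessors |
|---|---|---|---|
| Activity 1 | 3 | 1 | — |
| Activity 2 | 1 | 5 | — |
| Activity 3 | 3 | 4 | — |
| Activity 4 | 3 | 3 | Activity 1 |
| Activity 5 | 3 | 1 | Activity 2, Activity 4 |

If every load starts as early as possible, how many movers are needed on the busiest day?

10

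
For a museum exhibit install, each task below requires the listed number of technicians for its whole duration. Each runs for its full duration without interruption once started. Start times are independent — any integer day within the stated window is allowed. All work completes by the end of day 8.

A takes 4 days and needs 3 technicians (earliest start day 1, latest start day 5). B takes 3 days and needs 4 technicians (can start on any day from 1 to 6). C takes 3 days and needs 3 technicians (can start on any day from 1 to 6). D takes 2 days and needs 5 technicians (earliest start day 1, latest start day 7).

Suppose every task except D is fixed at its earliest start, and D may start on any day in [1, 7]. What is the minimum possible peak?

D@1: d1:15  d2:15  d3:10  d4:3  d5:0  d6:0  d7:0  d8:0 → peak 15
D@2: d1:10  d2:15  d3:15  d4:3  d5:0  d6:0  d7:0  d8:0 → peak 15
D@3: d1:10  d2:10  d3:15  d4:8  d5:0  d6:0  d7:0  d8:0 → peak 15
D@4: d1:10  d2:10  d3:10  d4:8  d5:5  d6:0  d7:0  d8:0 → peak 10
D@5: d1:10  d2:10  d3:10  d4:3  d5:5  d6:5  d7:0  d8:0 → peak 10
D@6: d1:10  d2:10  d3:10  d4:3  d5:0  d6:5  d7:5  d8:0 → peak 10
D@7: d1:10  d2:10  d3:10  d4:3  d5:0  d6:0  d7:5  d8:5 → peak 10
Best is D@4, peak 10.

10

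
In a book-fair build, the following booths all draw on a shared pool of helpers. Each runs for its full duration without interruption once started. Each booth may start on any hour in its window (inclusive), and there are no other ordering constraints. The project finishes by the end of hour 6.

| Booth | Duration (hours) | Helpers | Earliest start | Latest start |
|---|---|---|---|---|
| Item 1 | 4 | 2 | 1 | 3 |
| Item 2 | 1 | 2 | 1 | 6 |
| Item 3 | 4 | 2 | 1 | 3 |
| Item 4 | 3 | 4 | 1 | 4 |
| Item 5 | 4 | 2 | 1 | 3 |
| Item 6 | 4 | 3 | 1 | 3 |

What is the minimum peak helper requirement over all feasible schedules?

Early-start (Item 1@1, Item 2@1, Item 3@1, Item 4@1, Item 5@1, Item 6@1) gives peak 15: h1:15  h2:13  h3:13  h4:9  h5:0  h6:0.
Shift Item 6→2.
Schedule Item 1@1, Item 2@1, Item 3@1, Item 4@1, Item 5@1, Item 6@2: h1:12  h2:13  h3:13  h4:9  h5:3  h6:0 — peak 13.

13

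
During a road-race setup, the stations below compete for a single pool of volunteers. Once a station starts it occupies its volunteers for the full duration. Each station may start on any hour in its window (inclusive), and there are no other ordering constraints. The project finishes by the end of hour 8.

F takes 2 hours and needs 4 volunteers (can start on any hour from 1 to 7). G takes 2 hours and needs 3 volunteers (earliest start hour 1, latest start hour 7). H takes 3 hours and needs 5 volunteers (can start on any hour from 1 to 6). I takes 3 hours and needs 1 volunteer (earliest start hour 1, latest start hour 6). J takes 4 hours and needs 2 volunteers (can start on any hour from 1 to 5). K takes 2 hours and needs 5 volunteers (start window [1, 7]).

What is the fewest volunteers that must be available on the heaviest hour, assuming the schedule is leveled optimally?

7

Early-start (F@1, G@1, H@1, I@1, J@1, K@1) gives peak 20: h1:20  h2:20  h3:8  h4:2  h5:0  h6:0  h7:0  h8:0.
Shift H→3, I→6, J→3, K→7.
Schedule F@1, G@1, H@3, I@6, J@3, K@7: h1:7  h2:7  h3:7  h4:7  h5:7  h6:3  h7:6  h8:6 — peak 7.
Total volunteer-hours = 50 over 8 hours ⇒ peak ≥ ⌈50/8⌉ = 7, so 7 is optimal.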